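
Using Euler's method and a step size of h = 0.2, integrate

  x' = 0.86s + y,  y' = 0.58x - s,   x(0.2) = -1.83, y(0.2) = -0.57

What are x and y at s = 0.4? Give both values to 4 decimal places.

Euler on (x,y): x_{n+1} = x_n + h·x', y_{n+1} = y_n + h·y'.
0.200000: (-1.830000, -0.570000); f=(-0.398000, -1.261400) → (-1.909600, -0.822280)
(x(0.4), y(0.4)) ≈ (-1.9096, -0.8223)

-1.9096, -0.8223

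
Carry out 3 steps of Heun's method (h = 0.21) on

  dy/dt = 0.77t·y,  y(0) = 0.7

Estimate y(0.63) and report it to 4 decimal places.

Heun: k1 = f(t_n, y_n); k2 = f(t_n + h, y_n + h·k1); y_{n+1} = y_n + (h/2)·(k1 + k2).
t=0.000000, y=0.700000:
  k1 = f(0.000000, 0.700000) = 0.000000
  k2 = f(0.210000, 0.700000) = 0.113190
  y ← 0.700000 + (0.21/2)·(0.000000 + 0.113190) = 0.711885
t=0.210000, y=0.711885:
  k1 = f(0.210000, 0.711885) = 0.115112
  k2 = f(0.420000, 0.736058) = 0.238041
  y ← 0.711885 + (0.21/2)·(0.115112 + 0.238041) = 0.748966
t=0.420000, y=0.748966:
  k1 = f(0.420000, 0.748966) = 0.242216
  k2 = f(0.630000, 0.799831) = 0.387998
  y ← 0.748966 + (0.21/2)·(0.242216 + 0.387998) = 0.815138
y(0.63) ≈ 0.8151

0.8151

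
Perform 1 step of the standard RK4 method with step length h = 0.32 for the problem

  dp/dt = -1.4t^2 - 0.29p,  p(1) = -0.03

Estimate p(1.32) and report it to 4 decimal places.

-0.6092

RK4: k1 = f(t_n, p_n); k2 = f(t_n + h/2, p_n + (h/2)·k1); k3 = f(t_n + h/2, p_n + (h/2)·k2); k4 = f(t_n + h, p_n + h·k3); p_{n+1} = p_n + (h/6)·(k1 + 2k2 + 2k3 + k4).
t=1.000000, p=-0.030000:
  k1 = f(1.000000, -0.030000) = -1.391300
  k2 = f(1.160000, -0.252608) = -1.810584
  k3 = f(1.160000, -0.319693) = -1.791129
  k4 = f(1.320000, -0.603161) = -2.264443
  p ← -0.030000 + (0.32/6)·(k1 + 2k2 + 2k3 + k4) = -0.609156
p(1.32) ≈ -0.6092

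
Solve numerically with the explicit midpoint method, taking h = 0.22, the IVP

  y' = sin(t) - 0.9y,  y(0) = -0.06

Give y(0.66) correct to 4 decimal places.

0.1434

Midpoint: k1 = f(t_n, y_n); k2 = f(t_n + h/2, y_n + (h/2)·k1); y_{n+1} = y_n + h·k2.
t=0.000000, y=-0.060000:
  k1 = f(0.000000, -0.060000) = 0.054000
  k2 = f(0.110000, -0.054060) = 0.158432
  y ← -0.060000 + 0.22·0.158432 = -0.025145
t=0.220000, y=-0.025145:
  k1 = f(0.220000, -0.025145) = 0.240860
  k2 = f(0.330000, 0.001350) = 0.322828
  y ← -0.025145 + 0.22·0.322828 = 0.045877
t=0.440000, y=0.045877:
  k1 = f(0.440000, 0.045877) = 0.384650
  k2 = f(0.550000, 0.088189) = 0.443317
  y ← 0.045877 + 0.22·0.443317 = 0.143407
y(0.66) ≈ 0.1434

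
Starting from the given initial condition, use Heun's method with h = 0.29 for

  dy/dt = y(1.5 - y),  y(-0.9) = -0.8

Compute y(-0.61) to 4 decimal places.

-1.6147

Heun: k1 = f(t_n, y_n); k2 = f(t_n + h, y_n + h·k1); y_{n+1} = y_n + (h/2)·(k1 + k2).
t=-0.900000, y=-0.800000:
  k1 = f(-0.900000, -0.800000) = -1.840000
  k2 = f(-0.610000, -1.333600) = -3.778889
  y ← -0.800000 + (0.29/2)·(-1.840000 + (-3.778889)) = -1.614739
y(-0.61) ≈ -1.6147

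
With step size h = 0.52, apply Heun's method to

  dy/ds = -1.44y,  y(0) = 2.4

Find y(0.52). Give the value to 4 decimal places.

Heun: k1 = f(s_n, y_n); k2 = f(s_n + h, y_n + h·k1); y_{n+1} = y_n + (h/2)·(k1 + k2).
s=0.000000, y=2.400000:
  k1 = f(0.000000, 2.400000) = -3.456000
  k2 = f(0.520000, 0.602880) = -0.868147
  y ← 2.400000 + (0.52/2)·(-3.456000 + (-0.868147)) = 1.275722
y(0.52) ≈ 1.2757

1.2757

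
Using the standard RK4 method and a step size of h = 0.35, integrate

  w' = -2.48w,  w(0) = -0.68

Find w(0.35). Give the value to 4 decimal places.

RK4: k1 = f(x_n, w_n); k2 = f(x_n + h/2, w_n + (h/2)·k1); k3 = f(x_n + h/2, w_n + (h/2)·k2); k4 = f(x_n + h, w_n + h·k3); w_{n+1} = w_n + (h/6)·(k1 + 2k2 + 2k3 + k4).
x=0.000000, w=-0.680000:
  k1 = f(0.000000, -0.680000) = 1.686400
  k2 = f(0.175000, -0.384880) = 0.954502
  k3 = f(0.175000, -0.512962) = 1.272146
  k4 = f(0.350000, -0.234749) = 0.582177
  w ← -0.680000 + (0.35/6)·(k1 + 2k2 + 2k3 + k4) = -0.287891
w(0.35) ≈ -0.2879

-0.2879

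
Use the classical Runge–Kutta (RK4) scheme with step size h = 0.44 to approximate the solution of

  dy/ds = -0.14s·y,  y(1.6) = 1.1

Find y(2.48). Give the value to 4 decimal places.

0.8555

RK4: k1 = f(s_n, y_n); k2 = f(s_n + h/2, y_n + (h/2)·k1); k3 = f(s_n + h/2, y_n + (h/2)·k2); k4 = f(s_n + h, y_n + h·k3); y_{n+1} = y_n + (h/6)·(k1 + 2k2 + 2k3 + k4).
s=1.600000, y=1.100000:
  k1 = f(1.600000, 1.100000) = -0.246400
  k2 = f(1.820000, 1.045792) = -0.266468
  k3 = f(1.820000, 1.041377) = -0.265343
  k4 = f(2.040000, 0.983249) = -0.280816
  y ← 1.100000 + (0.44/6)·(k1 + 2k2 + 2k3 + k4) = 0.983339
s=2.040000, y=0.983339:
  k1 = f(2.040000, 0.983339) = -0.280842
  k2 = f(2.260000, 0.921553) = -0.291580
  k3 = f(2.260000, 0.919191) = -0.290832
  k4 = f(2.480000, 0.855372) = -0.296985
  y ← 0.983339 + (0.44/6)·(k1 + 2k2 + 2k3 + k4) = 0.855544
y(2.48) ≈ 0.8555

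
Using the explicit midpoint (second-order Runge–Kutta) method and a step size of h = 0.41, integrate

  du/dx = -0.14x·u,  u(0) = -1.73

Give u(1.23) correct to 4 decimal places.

Midpoint: k1 = f(x_n, u_n); k2 = f(x_n + h/2, u_n + (h/2)·k1); u_{n+1} = u_n + h·k2.
x=0.000000, u=-1.730000:
  k1 = f(0.000000, -1.730000) = 0.000000
  k2 = f(0.205000, -1.730000) = 0.049651
  u ← -1.730000 + 0.41·0.049651 = -1.709643
x=0.410000, u=-1.709643:
  k1 = f(0.410000, -1.709643) = 0.098134
  k2 = f(0.615000, -1.689526) = 0.145468
  u ← -1.709643 + 0.41·0.145468 = -1.650001
x=0.820000, u=-1.650001:
  k1 = f(0.820000, -1.650001) = 0.189420
  k2 = f(1.025000, -1.611170) = 0.231203
  u ← -1.650001 + 0.41·0.231203 = -1.555208
u(1.23) ≈ -1.5552

-1.5552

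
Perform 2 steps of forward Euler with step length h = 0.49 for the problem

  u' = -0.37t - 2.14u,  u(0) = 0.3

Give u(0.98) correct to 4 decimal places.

-0.0881

Euler: u_{n+1} = u_n + h·f(t_n, u_n).
t=0.000000, u=0.300000: f=-0.642000 → u ← 0.300000 + 0.49·(-0.642000) = -0.014580
t=0.490000, u=-0.014580: f=-0.150099 → u ← -0.014580 + 0.49·(-0.150099) = -0.088128
u(0.98) ≈ -0.0881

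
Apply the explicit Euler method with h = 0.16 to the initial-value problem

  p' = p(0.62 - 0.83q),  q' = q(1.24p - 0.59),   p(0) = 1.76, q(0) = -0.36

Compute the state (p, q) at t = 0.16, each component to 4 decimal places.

2.0187, -0.4517

Euler on (p,q): p_{n+1} = p_n + h·p', q_{n+1} = q_n + h·q'.
0.000000: (1.760000, -0.360000); f=(1.617088, -0.573264) → (2.018734, -0.451722)
(p(0.16), q(0.16)) ≈ (2.0187, -0.4517)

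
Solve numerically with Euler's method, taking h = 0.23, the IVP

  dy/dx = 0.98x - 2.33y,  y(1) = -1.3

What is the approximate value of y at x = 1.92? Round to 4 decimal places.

Euler: y_{n+1} = y_n + h·f(x_n, y_n).
x=1.000000, y=-1.300000: f=4.009000 → y ← -1.300000 + 0.23·4.009000 = -0.377930
x=1.230000, y=-0.377930: f=2.085977 → y ← -0.377930 + 0.23·2.085977 = 0.101845
x=1.460000, y=0.101845: f=1.193502 → y ← 0.101845 + 0.23·1.193502 = 0.376350
x=1.690000, y=0.376350: f=0.779304 → y ← 0.376350 + 0.23·0.779304 = 0.555590
y(1.92) ≈ 0.5556

0.5556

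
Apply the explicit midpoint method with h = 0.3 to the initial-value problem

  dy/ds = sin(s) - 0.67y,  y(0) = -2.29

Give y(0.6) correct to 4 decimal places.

Midpoint: k1 = f(s_n, y_n); k2 = f(s_n + h/2, y_n + (h/2)·k1); y_{n+1} = y_n + h·k2.
s=0.000000, y=-2.290000:
  k1 = f(0.000000, -2.290000) = 1.534300
  k2 = f(0.150000, -2.059855) = 1.529541
  y ← -2.290000 + 0.3·1.529541 = -1.831138
s=0.300000, y=-1.831138:
  k1 = f(0.300000, -1.831138) = 1.522382
  k2 = f(0.450000, -1.602780) = 1.508828
  y ← -1.831138 + 0.3·1.508828 = -1.378489
y(0.6) ≈ -1.3785

-1.3785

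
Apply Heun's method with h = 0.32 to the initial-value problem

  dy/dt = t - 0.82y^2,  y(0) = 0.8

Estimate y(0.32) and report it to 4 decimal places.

0.7148

Heun: k1 = f(t_n, y_n); k2 = f(t_n + h, y_n + h·k1); y_{n+1} = y_n + (h/2)·(k1 + k2).
t=0.000000, y=0.800000:
  k1 = f(0.000000, 0.800000) = -0.524800
  k2 = f(0.320000, 0.632064) = -0.007594
  y ← 0.800000 + (0.32/2)·(-0.524800 + (-0.007594)) = 0.714817
y(0.32) ≈ 0.7148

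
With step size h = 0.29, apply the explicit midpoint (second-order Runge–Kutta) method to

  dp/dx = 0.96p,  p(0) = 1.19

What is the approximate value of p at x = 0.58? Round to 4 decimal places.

Midpoint: k1 = f(x_n, p_n); k2 = f(x_n + h/2, p_n + (h/2)·k1); p_{n+1} = p_n + h·k2.
x=0.000000, p=1.190000:
  k1 = f(0.000000, 1.190000) = 1.142400
  k2 = f(0.145000, 1.355648) = 1.301422
  p ← 1.190000 + 0.29·1.301422 = 1.567412
x=0.290000, p=1.567412:
  k1 = f(0.290000, 1.567412) = 1.504716
  k2 = f(0.435000, 1.785596) = 1.714172
  p ← 1.567412 + 0.29·1.714172 = 2.064522
p(0.58) ≈ 2.0645

2.0645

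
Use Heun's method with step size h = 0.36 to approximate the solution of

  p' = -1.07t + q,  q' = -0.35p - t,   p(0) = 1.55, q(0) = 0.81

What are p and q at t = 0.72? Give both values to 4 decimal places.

1.6577, 0.1149

Heun on (p,q): k1 = f(t_n, state_n); k2 = f(t_n + h, state_n + h·k1); state_{n+1} = state_n + (h/2)·(k1 + k2).
0.000000: (1.550000, 0.810000)
  k1 = (0.810000, -0.542500)
  predictor → (1.841600, 0.614700)
  k2 = (0.229500, -1.004560)
  → (1.737110, 0.531529)
0.360000: (1.737110, 0.531529)
  k1 = (0.146329, -0.967988)
  predictor → (1.789789, 0.183053)
  k2 = (-0.587347, -1.346426)
  → (1.657727, 0.114935)
(p(0.72), q(0.72)) ≈ (1.6577, 0.1149)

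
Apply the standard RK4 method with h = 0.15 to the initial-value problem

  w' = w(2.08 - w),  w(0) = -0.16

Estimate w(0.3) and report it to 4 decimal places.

-0.3199

RK4: k1 = f(t_n, w_n); k2 = f(t_n + h/2, w_n + (h/2)·k1); k3 = f(t_n + h/2, w_n + (h/2)·k2); k4 = f(t_n + h, w_n + h·k3); w_{n+1} = w_n + (h/6)·(k1 + 2k2 + 2k3 + k4).
t=0.000000, w=-0.160000:
  k1 = f(0.000000, -0.160000) = -0.358400
  k2 = f(0.075000, -0.186880) = -0.423635
  k3 = f(0.075000, -0.191773) = -0.435664
  k4 = f(0.150000, -0.225350) = -0.519510
  w ← -0.160000 + (0.15/6)·(k1 + 2k2 + 2k3 + k4) = -0.224913
t=0.150000, w=-0.224913:
  k1 = f(0.150000, -0.224913) = -0.518404
  k2 = f(0.225000, -0.263793) = -0.618276
  k3 = f(0.225000, -0.271283) = -0.637864
  k4 = f(0.300000, -0.320592) = -0.769611
  w ← -0.224913 + (0.15/6)·(k1 + 2k2 + 2k3 + k4) = -0.319920
w(0.3) ≈ -0.3199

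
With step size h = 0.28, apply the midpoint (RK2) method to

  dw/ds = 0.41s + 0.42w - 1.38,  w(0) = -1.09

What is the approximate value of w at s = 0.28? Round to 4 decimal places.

Midpoint: k1 = f(s_n, w_n); k2 = f(s_n + h/2, w_n + (h/2)·k1); w_{n+1} = w_n + h·k2.
s=0.000000, w=-1.090000:
  k1 = f(0.000000, -1.090000) = -1.837800
  k2 = f(0.140000, -1.347292) = -1.888463
  w ← -1.090000 + 0.28·(-1.888463) = -1.618770
w(0.28) ≈ -1.6188

-1.6188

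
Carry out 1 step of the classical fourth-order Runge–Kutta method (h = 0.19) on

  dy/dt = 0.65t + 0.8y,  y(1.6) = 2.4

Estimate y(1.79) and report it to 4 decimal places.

RK4: k1 = f(t_n, y_n); k2 = f(t_n + h/2, y_n + (h/2)·k1); k3 = f(t_n + h/2, y_n + (h/2)·k2); k4 = f(t_n + h, y_n + h·k3); y_{n+1} = y_n + (h/6)·(k1 + 2k2 + 2k3 + k4).
t=1.600000, y=2.400000:
  k1 = f(1.600000, 2.400000) = 2.960000
  k2 = f(1.695000, 2.681200) = 3.246710
  k3 = f(1.695000, 2.708437) = 3.268500
  k4 = f(1.790000, 3.021015) = 3.580312
  y ← 2.400000 + (0.19/6)·(k1 + 2k2 + 2k3 + k4) = 3.019740
y(1.79) ≈ 3.0197

3.0197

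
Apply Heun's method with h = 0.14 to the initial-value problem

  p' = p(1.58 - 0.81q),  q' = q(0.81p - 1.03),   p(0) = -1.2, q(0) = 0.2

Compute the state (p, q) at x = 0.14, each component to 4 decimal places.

-1.4664, 0.1499

Heun on (p,q): k1 = f(x_n, state_n); k2 = f(x_n + h, state_n + h·k1); state_{n+1} = state_n + (h/2)·(k1 + k2).
0.000000: (-1.200000, 0.200000)
  k1 = (-1.701600, -0.400400)
  predictor → (-1.438224, 0.143944)
  k2 = (-2.104705, -0.315952)
  → (-1.466441, 0.149855)
(p(0.14), q(0.14)) ≈ (-1.4664, 0.1499)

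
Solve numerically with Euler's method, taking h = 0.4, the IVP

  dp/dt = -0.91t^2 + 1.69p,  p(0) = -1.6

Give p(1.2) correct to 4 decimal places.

Euler: p_{n+1} = p_n + h·f(t_n, p_n).
t=0.000000, p=-1.600000: f=-2.704000 → p ← -1.600000 + 0.4·(-2.704000) = -2.681600
t=0.400000, p=-2.681600: f=-4.677504 → p ← -2.681600 + 0.4·(-4.677504) = -4.552602
t=0.800000, p=-4.552602: f=-8.276297 → p ← -4.552602 + 0.4·(-8.276297) = -7.863120
p(1.2) ≈ -7.8631

-7.8631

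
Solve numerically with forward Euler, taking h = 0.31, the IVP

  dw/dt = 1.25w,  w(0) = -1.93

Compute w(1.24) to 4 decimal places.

-7.1530

Euler: w_{n+1} = w_n + h·f(t_n, w_n).
t=0.000000, w=-1.930000: f=-2.412500 → w ← -1.930000 + 0.31·(-2.412500) = -2.677875
t=0.310000, w=-2.677875: f=-3.347344 → w ← -2.677875 + 0.31·(-3.347344) = -3.715552
t=0.620000, w=-3.715552: f=-4.644439 → w ← -3.715552 + 0.31·(-4.644439) = -5.155328
t=0.930000, w=-5.155328: f=-6.444160 → w ← -5.155328 + 0.31·(-6.444160) = -7.153017
w(1.24) ≈ -7.1530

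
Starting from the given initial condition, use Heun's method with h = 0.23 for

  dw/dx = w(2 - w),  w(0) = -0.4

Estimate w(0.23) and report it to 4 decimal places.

Heun: k1 = f(x_n, w_n); k2 = f(x_n + h, w_n + h·k1); w_{n+1} = w_n + (h/2)·(k1 + k2).
x=0.000000, w=-0.400000:
  k1 = f(0.000000, -0.400000) = -0.960000
  k2 = f(0.230000, -0.620800) = -1.626993
  w ← -0.400000 + (0.23/2)·(-0.960000 + (-1.626993)) = -0.697504
w(0.23) ≈ -0.6975

-0.6975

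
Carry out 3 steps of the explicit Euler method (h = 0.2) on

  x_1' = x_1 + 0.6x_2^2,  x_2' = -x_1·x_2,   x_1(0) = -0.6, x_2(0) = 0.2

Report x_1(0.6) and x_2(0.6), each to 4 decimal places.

-1.0148, 0.2997

Euler on (x_1,x_2): x_1_{n+1} = x_1_n + h·x_1', x_2_{n+1} = x_2_n + h·x_2'.
0.000000: (-0.600000, 0.200000); f=(-0.576000, 0.120000) → (-0.715200, 0.224000)
0.200000: (-0.715200, 0.224000); f=(-0.685094, 0.160205) → (-0.852219, 0.256041)
0.400000: (-0.852219, 0.256041); f=(-0.812885, 0.218203) → (-1.014796, 0.299682)
(x_1(0.6), x_2(0.6)) ≈ (-1.0148, 0.2997)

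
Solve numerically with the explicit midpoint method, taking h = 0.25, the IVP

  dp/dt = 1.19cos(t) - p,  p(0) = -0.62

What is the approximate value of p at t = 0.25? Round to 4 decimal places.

-0.2264

Midpoint: k1 = f(t_n, p_n); k2 = f(t_n + h/2, p_n + (h/2)·k1); p_{n+1} = p_n + h·k2.
t=0.000000, p=-0.620000:
  k1 = f(0.000000, -0.620000) = 1.810000
  k2 = f(0.125000, -0.393750) = 1.574465
  p ← -0.620000 + 0.25·1.574465 = -0.226384
p(0.25) ≈ -0.2264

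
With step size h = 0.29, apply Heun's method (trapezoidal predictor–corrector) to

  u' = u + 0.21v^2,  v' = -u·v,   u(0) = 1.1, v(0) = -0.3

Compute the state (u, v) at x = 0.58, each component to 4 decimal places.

Heun on (u,v): k1 = f(x_n, state_n); k2 = f(x_n + h, state_n + h·k1); state_{n+1} = state_n + (h/2)·(k1 + k2).
0.000000: (1.100000, -0.300000)
  k1 = (1.118900, 0.330000)
  predictor → (1.424481, -0.204300)
  k2 = (1.433246, 0.291021)
  → (1.470061, -0.209952)
0.290000: (1.470061, -0.209952)
  k1 = (1.479318, 0.308642)
  predictor → (1.899063, -0.120446)
  k2 = (1.902110, 0.228734)
  → (1.960368, -0.132032)
(u(0.58), v(0.58)) ≈ (1.9604, -0.1320)

1.9604, -0.1320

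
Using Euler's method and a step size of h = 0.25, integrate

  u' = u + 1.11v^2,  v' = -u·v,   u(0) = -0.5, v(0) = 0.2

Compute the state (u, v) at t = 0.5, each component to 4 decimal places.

Euler on (u,v): u_{n+1} = u_n + h·u', v_{n+1} = v_n + h·v'.
0.000000: (-0.500000, 0.200000); f=(-0.455600, 0.100000) → (-0.613900, 0.225000)
0.250000: (-0.613900, 0.225000); f=(-0.557706, 0.138128) → (-0.753327, 0.259532)
(u(0.5), v(0.5)) ≈ (-0.7533, 0.2595)

-0.7533, 0.2595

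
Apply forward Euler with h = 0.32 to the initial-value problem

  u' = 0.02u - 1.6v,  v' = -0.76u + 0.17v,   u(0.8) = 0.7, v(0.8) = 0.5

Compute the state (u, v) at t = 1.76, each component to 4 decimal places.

Euler on (u,v): u_{n+1} = u_n + h·u', v_{n+1} = v_n + h·v'.
0.800000: (0.700000, 0.500000); f=(-0.786000, -0.447000) → (0.448480, 0.356960)
1.120000: (0.448480, 0.356960); f=(-0.562166, -0.280162) → (0.268587, 0.267308)
1.440000: (0.268587, 0.267308); f=(-0.422322, -0.158684) → (0.133444, 0.216530)
(u(1.76), v(1.76)) ≈ (0.1334, 0.2165)

0.1334, 0.2165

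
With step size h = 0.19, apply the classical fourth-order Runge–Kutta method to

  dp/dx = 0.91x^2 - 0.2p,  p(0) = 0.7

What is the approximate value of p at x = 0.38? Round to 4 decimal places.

0.6651

RK4: k1 = f(x_n, p_n); k2 = f(x_n + h/2, p_n + (h/2)·k1); k3 = f(x_n + h/2, p_n + (h/2)·k2); k4 = f(x_n + h, p_n + h·k3); p_{n+1} = p_n + (h/6)·(k1 + 2k2 + 2k3 + k4).
x=0.000000, p=0.700000:
  k1 = f(0.000000, 0.700000) = -0.140000
  k2 = f(0.095000, 0.686700) = -0.129127
  k3 = f(0.095000, 0.687733) = -0.129334
  k4 = f(0.190000, 0.675427) = -0.102234
  p ← 0.700000 + (0.19/6)·(k1 + 2k2 + 2k3 + k4) = 0.675960
x=0.190000, p=0.675960:
  k1 = f(0.190000, 0.675960) = -0.102341
  k2 = f(0.285000, 0.666238) = -0.059333
  k3 = f(0.285000, 0.670323) = -0.060150
  k4 = f(0.380000, 0.664532) = -0.001502
  p ← 0.675960 + (0.19/6)·(k1 + 2k2 + 2k3 + k4) = 0.665104
p(0.38) ≈ 0.6651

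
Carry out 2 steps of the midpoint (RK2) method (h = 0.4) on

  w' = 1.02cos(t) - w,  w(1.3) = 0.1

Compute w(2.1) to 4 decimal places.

-0.0704

Midpoint: k1 = f(t_n, w_n); k2 = f(t_n + h/2, w_n + (h/2)·k1); w_{n+1} = w_n + h·k2.
t=1.300000, w=0.100000:
  k1 = f(1.300000, 0.100000) = 0.172849
  k2 = f(1.500000, 0.134570) = -0.062418
  w ← 0.100000 + 0.4·(-0.062418) = 0.075033
t=1.700000, w=0.075033:
  k1 = f(1.700000, 0.075033) = -0.206454
  k2 = f(1.900000, 0.033742) = -0.363497
  w ← 0.075033 + 0.4·(-0.363497) = -0.070366
w(2.1) ≈ -0.0704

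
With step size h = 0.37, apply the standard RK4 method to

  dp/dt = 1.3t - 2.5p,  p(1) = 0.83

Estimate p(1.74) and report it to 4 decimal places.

0.7803

RK4: k1 = f(t_n, p_n); k2 = f(t_n + h/2, p_n + (h/2)·k1); k3 = f(t_n + h/2, p_n + (h/2)·k2); k4 = f(t_n + h, p_n + h·k3); p_{n+1} = p_n + (h/6)·(k1 + 2k2 + 2k3 + k4).
t=1.000000, p=0.830000:
  k1 = f(1.000000, 0.830000) = -0.775000
  k2 = f(1.185000, 0.686625) = -0.176063
  k3 = f(1.185000, 0.797428) = -0.453071
  k4 = f(1.370000, 0.662364) = 0.125091
  p ← 0.830000 + (0.37/6)·(k1 + 2k2 + 2k3 + k4) = 0.712329
t=1.370000, p=0.712329:
  k1 = f(1.370000, 0.712329) = 0.000177
  k2 = f(1.555000, 0.712362) = 0.240595
  k3 = f(1.555000, 0.756839) = 0.129402
  k4 = f(1.740000, 0.760208) = 0.361480
  p ← 0.712329 + (0.37/6)·(k1 + 2k2 + 2k3 + k4) = 0.780264
p(1.74) ≈ 0.7803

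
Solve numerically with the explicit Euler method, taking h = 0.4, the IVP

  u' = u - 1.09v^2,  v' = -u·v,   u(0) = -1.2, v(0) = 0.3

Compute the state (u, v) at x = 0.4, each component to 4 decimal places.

-1.7192, 0.4440

Euler on (u,v): u_{n+1} = u_n + h·u', v_{n+1} = v_n + h·v'.
0.000000: (-1.200000, 0.300000); f=(-1.298100, 0.360000) → (-1.719240, 0.444000)
(u(0.4), v(0.4)) ≈ (-1.7192, 0.4440)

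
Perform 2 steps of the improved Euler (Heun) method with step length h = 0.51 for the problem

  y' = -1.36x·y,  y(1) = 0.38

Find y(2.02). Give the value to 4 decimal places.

0.0954

Heun: k1 = f(x_n, y_n); k2 = f(x_n + h, y_n + h·k1); y_{n+1} = y_n + (h/2)·(k1 + k2).
x=1.000000, y=0.380000:
  k1 = f(1.000000, 0.380000) = -0.516800
  k2 = f(1.510000, 0.116432) = -0.239105
  y ← 0.380000 + (0.51/2)·(-0.516800 + (-0.239105)) = 0.187244
x=1.510000, y=0.187244:
  k1 = f(1.510000, 0.187244) = -0.384525
  k2 = f(2.020000, -0.008863) = 0.024350
  y ← 0.187244 + (0.51/2)·(-0.384525 + 0.024350) = 0.095400
y(2.02) ≈ 0.0954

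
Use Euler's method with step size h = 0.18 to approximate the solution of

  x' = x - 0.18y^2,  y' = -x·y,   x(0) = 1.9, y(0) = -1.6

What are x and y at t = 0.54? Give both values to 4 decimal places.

Euler on (x,y): x_{n+1} = x_n + h·x', y_{n+1} = y_n + h·y'.
0.000000: (1.900000, -1.600000); f=(1.439200, 3.040000) → (2.159056, -1.052800)
0.180000: (2.159056, -1.052800); f=(1.959546, 2.273054) → (2.511774, -0.643650)
0.360000: (2.511774, -0.643650); f=(2.437203, 1.616704) → (2.950471, -0.352644)
(x(0.54), y(0.54)) ≈ (2.9505, -0.3526)

2.9505, -0.3526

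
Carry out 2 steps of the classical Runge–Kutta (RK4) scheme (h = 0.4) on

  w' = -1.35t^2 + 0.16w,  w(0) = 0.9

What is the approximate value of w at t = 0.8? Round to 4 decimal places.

0.7849

RK4: k1 = f(t_n, w_n); k2 = f(t_n + h/2, w_n + (h/2)·k1); k3 = f(t_n + h/2, w_n + (h/2)·k2); k4 = f(t_n + h, w_n + h·k3); w_{n+1} = w_n + (h/6)·(k1 + 2k2 + 2k3 + k4).
t=0.000000, w=0.900000:
  k1 = f(0.000000, 0.900000) = 0.144000
  k2 = f(0.200000, 0.928800) = 0.094608
  k3 = f(0.200000, 0.918922) = 0.093027
  k4 = f(0.400000, 0.937211) = -0.066046
  w ← 0.900000 + (0.4/6)·(k1 + 2k2 + 2k3 + k4) = 0.930215
t=0.400000, w=0.930215:
  k1 = f(0.400000, 0.930215) = -0.067166
  k2 = f(0.600000, 0.916782) = -0.339315
  k3 = f(0.600000, 0.862352) = -0.348024
  k4 = f(0.800000, 0.791006) = -0.737439
  w ← 0.930215 + (0.4/6)·(k1 + 2k2 + 2k3 + k4) = 0.784930
w(0.8) ≈ 0.7849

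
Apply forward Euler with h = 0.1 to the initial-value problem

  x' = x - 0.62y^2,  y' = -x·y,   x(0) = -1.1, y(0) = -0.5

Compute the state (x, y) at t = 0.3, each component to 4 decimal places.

-1.5279, -0.7082

Euler on (x,y): x_{n+1} = x_n + h·x', y_{n+1} = y_n + h·y'.
0.000000: (-1.100000, -0.500000); f=(-1.255000, -0.550000) → (-1.225500, -0.555000)
0.100000: (-1.225500, -0.555000); f=(-1.416475, -0.680153) → (-1.367148, -0.623015)
0.200000: (-1.367148, -0.623015); f=(-1.607799, -0.851754) → (-1.527927, -0.708191)
(x(0.3), y(0.3)) ≈ (-1.5279, -0.7082)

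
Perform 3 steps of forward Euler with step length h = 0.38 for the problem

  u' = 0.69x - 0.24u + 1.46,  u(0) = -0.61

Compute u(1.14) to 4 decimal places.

1.3492

Euler: u_{n+1} = u_n + h·f(x_n, u_n).
x=0.000000, u=-0.610000: f=1.606400 → u ← -0.610000 + 0.38·1.606400 = 0.000432
x=0.380000, u=0.000432: f=1.722096 → u ← 0.000432 + 0.38·1.722096 = 0.654829
x=0.760000, u=0.654829: f=1.827241 → u ← 0.654829 + 0.38·1.827241 = 1.349180
u(1.14) ≈ 1.3492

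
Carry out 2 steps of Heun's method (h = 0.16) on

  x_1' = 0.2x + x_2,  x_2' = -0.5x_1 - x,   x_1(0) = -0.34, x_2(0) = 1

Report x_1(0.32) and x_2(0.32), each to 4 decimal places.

-0.0072, 0.9770

Heun on (x_1,x_2): k1 = f(x_n, state_n); k2 = f(x_n + h, state_n + h·k1); state_{n+1} = state_n + (h/2)·(k1 + k2).
0.000000: (-0.340000, 1.000000)
  k1 = (1.000000, 0.170000)
  predictor → (-0.180000, 1.027200)
  k2 = (1.059200, -0.070000)
  → (-0.175264, 1.008000)
0.160000: (-0.175264, 1.008000)
  k1 = (1.040000, -0.072368)
  predictor → (-0.008864, 0.996421)
  k2 = (1.060421, -0.315568)
  → (-0.007230, 0.976965)
(x_1(0.32), x_2(0.32)) ≈ (-0.0072, 0.9770)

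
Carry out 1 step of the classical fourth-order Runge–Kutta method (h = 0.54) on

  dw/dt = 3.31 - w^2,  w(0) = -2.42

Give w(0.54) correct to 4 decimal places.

RK4: k1 = f(t_n, w_n); k2 = f(t_n + h/2, w_n + (h/2)·k1); k3 = f(t_n + h/2, w_n + (h/2)·k2); k4 = f(t_n + h, w_n + h·k3); w_{n+1} = w_n + (h/6)·(k1 + 2k2 + 2k3 + k4).
t=0.000000, w=-2.420000:
  k1 = f(0.000000, -2.420000) = -2.546400
  k2 = f(0.270000, -3.107528) = -6.346730
  k3 = f(0.270000, -4.133617) = -13.776791
  k4 = f(0.540000, -9.859467) = -93.899092
  w ← -2.420000 + (0.54/6)·(k1 + 2k2 + 2k3 + k4) = -14.722328
w(0.54) ≈ -14.7223

-14.7223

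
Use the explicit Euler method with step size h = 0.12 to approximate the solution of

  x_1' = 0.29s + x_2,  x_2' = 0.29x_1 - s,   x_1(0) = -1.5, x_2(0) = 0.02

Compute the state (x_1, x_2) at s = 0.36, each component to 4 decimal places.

-1.5008, -0.1796

Euler on (x_1,x_2): x_1_{n+1} = x_1_n + h·x_1', x_2_{n+1} = x_2_n + h·x_2'.
0.000000: (-1.500000, 0.020000); f=(0.020000, -0.435000) → (-1.497600, -0.032200)
0.120000: (-1.497600, -0.032200); f=(0.002600, -0.554304) → (-1.497288, -0.098716)
0.240000: (-1.497288, -0.098716); f=(-0.029116, -0.674214) → (-1.500782, -0.179622)
(x_1(0.36), x_2(0.36)) ≈ (-1.5008, -0.1796)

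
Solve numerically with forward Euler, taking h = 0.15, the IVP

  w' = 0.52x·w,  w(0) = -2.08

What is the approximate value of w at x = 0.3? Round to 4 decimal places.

Euler: w_{n+1} = w_n + h·f(x_n, w_n).
x=0.000000, w=-2.080000: f=0.000000 → w ← -2.080000 + 0.15·0.000000 = -2.080000
x=0.150000, w=-2.080000: f=-0.162240 → w ← -2.080000 + 0.15·(-0.162240) = -2.104336
w(0.3) ≈ -2.1043

-2.1043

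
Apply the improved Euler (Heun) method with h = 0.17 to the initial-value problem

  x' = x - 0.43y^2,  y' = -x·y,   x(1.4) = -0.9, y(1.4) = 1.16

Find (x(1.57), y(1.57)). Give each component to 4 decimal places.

Heun on (x,y): k1 = f(t_n, state_n); k2 = f(t_n + h, state_n + h·k1); state_{n+1} = state_n + (h/2)·(k1 + k2).
1.400000: (-0.900000, 1.160000)
  k1 = (-1.478608, 1.044000)
  predictor → (-1.151363, 1.337480)
  k2 = (-1.920570, 1.539925)
  → (-1.188930, 1.379634)
(x(1.57), y(1.57)) ≈ (-1.1889, 1.3796)

-1.1889, 1.3796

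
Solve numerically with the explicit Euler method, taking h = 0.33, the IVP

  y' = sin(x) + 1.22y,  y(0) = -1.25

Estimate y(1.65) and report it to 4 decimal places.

-5.3857

Euler: y_{n+1} = y_n + h·f(x_n, y_n).
x=0.000000, y=-1.250000: f=-1.525000 → y ← -1.250000 + 0.33·(-1.525000) = -1.753250
x=0.330000, y=-1.753250: f=-1.814922 → y ← -1.753250 + 0.33·(-1.814922) = -2.352174
x=0.660000, y=-2.352174: f=-2.256536 → y ← -2.352174 + 0.33·(-2.256536) = -3.096831
x=0.990000, y=-3.096831: f=-2.942108 → y ← -3.096831 + 0.33·(-2.942108) = -4.067727
x=1.320000, y=-4.067727: f=-3.993911 → y ← -4.067727 + 0.33·(-3.993911) = -5.385717
y(1.65) ≈ -5.3857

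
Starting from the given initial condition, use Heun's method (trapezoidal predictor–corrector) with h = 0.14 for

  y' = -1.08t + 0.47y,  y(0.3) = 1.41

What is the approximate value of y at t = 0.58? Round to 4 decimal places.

1.4675

Heun: k1 = f(t_n, y_n); k2 = f(t_n + h, y_n + h·k1); y_{n+1} = y_n + (h/2)·(k1 + k2).
t=0.300000, y=1.410000:
  k1 = f(0.300000, 1.410000) = 0.338700
  k2 = f(0.440000, 1.457418) = 0.209786
  y ← 1.410000 + (0.14/2)·(0.338700 + 0.209786) = 1.448394
t=0.440000, y=1.448394:
  k1 = f(0.440000, 1.448394) = 0.205545
  k2 = f(0.580000, 1.477170) = 0.067870
  y ← 1.448394 + (0.14/2)·(0.205545 + 0.067870) = 1.467533
y(0.58) ≈ 1.4675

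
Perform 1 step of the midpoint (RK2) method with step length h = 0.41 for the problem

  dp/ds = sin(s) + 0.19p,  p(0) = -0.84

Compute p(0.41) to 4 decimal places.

Midpoint: k1 = f(s_n, p_n); k2 = f(s_n + h/2, p_n + (h/2)·k1); p_{n+1} = p_n + h·k2.
s=0.000000, p=-0.840000:
  k1 = f(0.000000, -0.840000) = -0.159600
  k2 = f(0.205000, -0.872718) = 0.037751
  p ← -0.840000 + 0.41·0.037751 = -0.824522
p(0.41) ≈ -0.8245

-0.8245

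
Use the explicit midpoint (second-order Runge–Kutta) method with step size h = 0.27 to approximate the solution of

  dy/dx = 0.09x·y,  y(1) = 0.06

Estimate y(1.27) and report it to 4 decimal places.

Midpoint: k1 = f(x_n, y_n); k2 = f(x_n + h/2, y_n + (h/2)·k1); y_{n+1} = y_n + h·k2.
x=1.000000, y=0.060000:
  k1 = f(1.000000, 0.060000) = 0.005400
  k2 = f(1.135000, 0.060729) = 0.006203
  y ← 0.060000 + 0.27·0.006203 = 0.061675
y(1.27) ≈ 0.0617

0.0617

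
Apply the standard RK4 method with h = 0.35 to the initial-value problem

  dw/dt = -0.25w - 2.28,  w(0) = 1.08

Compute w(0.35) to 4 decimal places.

RK4: k1 = f(t_n, w_n); k2 = f(t_n + h/2, w_n + (h/2)·k1); k3 = f(t_n + h/2, w_n + (h/2)·k2); k4 = f(t_n + h, w_n + h·k3); w_{n+1} = w_n + (h/6)·(k1 + 2k2 + 2k3 + k4).
t=0.000000, w=1.080000:
  k1 = f(0.000000, 1.080000) = -2.550000
  k2 = f(0.175000, 0.633750) = -2.438438
  k3 = f(0.175000, 0.653273) = -2.443318
  k4 = f(0.350000, 0.224839) = -2.336210
  w ← 1.080000 + (0.35/6)·(k1 + 2k2 + 2k3 + k4) = 0.225433
w(0.35) ≈ 0.2254

0.2254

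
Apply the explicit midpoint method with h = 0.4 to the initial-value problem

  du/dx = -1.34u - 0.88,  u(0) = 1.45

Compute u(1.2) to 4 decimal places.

Midpoint: k1 = f(x_n, u_n); k2 = f(x_n + h/2, u_n + (h/2)·k1); u_{n+1} = u_n + h·k2.
x=0.000000, u=1.450000:
  k1 = f(0.000000, 1.450000) = -2.823000
  k2 = f(0.200000, 0.885400) = -2.066436
  u ← 1.450000 + 0.4·(-2.066436) = 0.623426
x=0.400000, u=0.623426:
  k1 = f(0.400000, 0.623426) = -1.715390
  k2 = f(0.600000, 0.280348) = -1.255666
  u ← 0.623426 + 0.4·(-1.255666) = 0.121159
x=0.800000, u=0.121159:
  k1 = f(0.800000, 0.121159) = -1.042353
  k2 = f(1.000000, -0.087311) = -0.763003
  u ← 0.121159 + 0.4·(-0.763003) = -0.184042
u(1.2) ≈ -0.1840

-0.1840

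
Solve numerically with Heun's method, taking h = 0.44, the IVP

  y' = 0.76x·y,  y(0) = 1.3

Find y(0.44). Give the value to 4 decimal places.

1.3956

Heun: k1 = f(x_n, y_n); k2 = f(x_n + h, y_n + h·k1); y_{n+1} = y_n + (h/2)·(k1 + k2).
x=0.000000, y=1.300000:
  k1 = f(0.000000, 1.300000) = 0.000000
  k2 = f(0.440000, 1.300000) = 0.434720
  y ← 1.300000 + (0.44/2)·(0.000000 + 0.434720) = 1.395638
y(0.44) ≈ 1.3956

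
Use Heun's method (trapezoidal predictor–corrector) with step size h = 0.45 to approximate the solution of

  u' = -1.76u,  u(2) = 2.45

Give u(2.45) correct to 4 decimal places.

1.2780

Heun: k1 = f(x_n, u_n); k2 = f(x_n + h, u_n + h·k1); u_{n+1} = u_n + (h/2)·(k1 + k2).
x=2.000000, u=2.450000:
  k1 = f(2.000000, 2.450000) = -4.312000
  k2 = f(2.450000, 0.509600) = -0.896896
  u ← 2.450000 + (0.45/2)·(-4.312000 + (-0.896896)) = 1.277998
u(2.45) ≈ 1.2780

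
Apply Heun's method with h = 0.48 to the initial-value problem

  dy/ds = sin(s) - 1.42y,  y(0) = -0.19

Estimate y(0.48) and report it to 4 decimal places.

Heun: k1 = f(s_n, y_n); k2 = f(s_n + h, y_n + h·k1); y_{n+1} = y_n + (h/2)·(k1 + k2).
s=0.000000, y=-0.190000:
  k1 = f(0.000000, -0.190000) = 0.269800
  k2 = f(0.480000, -0.060496) = 0.547683
  y ← -0.190000 + (0.48/2)·(0.269800 + 0.547683) = 0.006196
y(0.48) ≈ 0.0062

0.0062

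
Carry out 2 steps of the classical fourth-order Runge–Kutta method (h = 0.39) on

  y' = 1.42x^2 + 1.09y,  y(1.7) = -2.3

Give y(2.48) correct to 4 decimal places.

1.9337

RK4: k1 = f(x_n, y_n); k2 = f(x_n + h/2, y_n + (h/2)·k1); k3 = f(x_n + h/2, y_n + (h/2)·k2); k4 = f(x_n + h, y_n + h·k3); y_{n+1} = y_n + (h/6)·(k1 + 2k2 + 2k3 + k4).
x=1.700000, y=-2.300000:
  k1 = f(1.700000, -2.300000) = 1.596800
  k2 = f(1.895000, -1.988624) = 2.931655
  k3 = f(1.895000, -1.728327) = 3.215379
  k4 = f(2.090000, -1.046002) = 5.062560
  y ← -2.300000 + (0.39/6)·(k1 + 2k2 + 2k3 + k4) = -1.068027
x=2.090000, y=-1.068027:
  k1 = f(2.090000, -1.068027) = 5.038552
  k2 = f(2.285000, -0.085509) = 7.320934
  k3 = f(2.285000, 0.359555) = 7.806054
  k4 = f(2.480000, 1.976334) = 10.887772
  y ← -1.068027 + (0.39/6)·(k1 + 2k2 + 2k3 + k4) = 1.933692
y(2.48) ≈ 1.9337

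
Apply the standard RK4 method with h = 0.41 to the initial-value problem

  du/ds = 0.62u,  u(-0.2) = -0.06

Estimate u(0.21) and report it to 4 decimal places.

-0.0774

RK4: k1 = f(s_n, u_n); k2 = f(s_n + h/2, u_n + (h/2)·k1); k3 = f(s_n + h/2, u_n + (h/2)·k2); k4 = f(s_n + h, u_n + h·k3); u_{n+1} = u_n + (h/6)·(k1 + 2k2 + 2k3 + k4).
s=-0.200000, u=-0.060000:
  k1 = f(-0.200000, -0.060000) = -0.037200
  k2 = f(0.005000, -0.067626) = -0.041928
  k3 = f(0.005000, -0.068595) = -0.042529
  k4 = f(0.210000, -0.077437) = -0.048011
  u ← -0.060000 + (0.41/6)·(k1 + 2k2 + 2k3 + k4) = -0.077365
u(0.21) ≈ -0.0774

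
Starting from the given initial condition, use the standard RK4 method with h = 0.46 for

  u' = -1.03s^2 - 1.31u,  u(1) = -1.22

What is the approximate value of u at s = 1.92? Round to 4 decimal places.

RK4: k1 = f(s_n, u_n); k2 = f(s_n + h/2, u_n + (h/2)·k1); k3 = f(s_n + h/2, u_n + (h/2)·k2); k4 = f(s_n + h, u_n + h·k3); u_{n+1} = u_n + (h/6)·(k1 + 2k2 + 2k3 + k4).
s=1.000000, u=-1.220000:
  k1 = f(1.000000, -1.220000) = 0.568200
  k2 = f(1.230000, -1.089314) = -0.131286
  k3 = f(1.230000, -1.250196) = 0.079469
  k4 = f(1.460000, -1.183444) = -0.645236
  u ← -1.220000 + (0.46/6)·(k1 + 2k2 + 2k3 + k4) = -1.233851
s=1.460000, u=-1.233851:
  k1 = f(1.460000, -1.233851) = -0.579203
  k2 = f(1.690000, -1.367068) = -1.150924
  k3 = f(1.690000, -1.498564) = -0.978664
  k4 = f(1.920000, -1.684037) = -1.590904
  u ← -1.233851 + (0.46/6)·(k1 + 2k2 + 2k3 + k4) = -1.726763
u(1.92) ≈ -1.7268

-1.7268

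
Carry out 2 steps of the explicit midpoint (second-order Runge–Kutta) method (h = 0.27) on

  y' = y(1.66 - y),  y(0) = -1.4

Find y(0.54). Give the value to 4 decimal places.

Midpoint: k1 = f(t_n, y_n); k2 = f(t_n + h/2, y_n + (h/2)·k1); y_{n+1} = y_n + h·k2.
t=0.000000, y=-1.400000:
  k1 = f(0.000000, -1.400000) = -4.284000
  k2 = f(0.135000, -1.978340) = -7.197874
  y ← -1.400000 + 0.27·(-7.197874) = -3.343426
t=0.270000, y=-3.343426:
  k1 = f(0.270000, -3.343426) = -16.728583
  k2 = f(0.405000, -5.601785) = -40.678953
  y ← -3.343426 + 0.27·(-40.678953) = -14.326743
y(0.54) ≈ -14.3267

-14.3267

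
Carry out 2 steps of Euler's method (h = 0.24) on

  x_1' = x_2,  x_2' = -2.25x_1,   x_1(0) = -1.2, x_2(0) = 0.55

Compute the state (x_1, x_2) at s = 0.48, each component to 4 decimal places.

-0.7805, 1.7747

Euler on (x_1,x_2): x_1_{n+1} = x_1_n + h·x_1', x_2_{n+1} = x_2_n + h·x_2'.
0.000000: (-1.200000, 0.550000); f=(0.550000, 2.700000) → (-1.068000, 1.198000)
0.240000: (-1.068000, 1.198000); f=(1.198000, 2.403000) → (-0.780480, 1.774720)
(x_1(0.48), x_2(0.48)) ≈ (-0.7805, 1.7747)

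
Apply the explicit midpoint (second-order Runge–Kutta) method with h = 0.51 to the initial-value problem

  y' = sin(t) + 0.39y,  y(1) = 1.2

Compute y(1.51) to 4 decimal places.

1.9899

Midpoint: k1 = f(t_n, y_n); k2 = f(t_n + h/2, y_n + (h/2)·k1); y_{n+1} = y_n + h·k2.
t=1.000000, y=1.200000:
  k1 = f(1.000000, 1.200000) = 1.309471
  k2 = f(1.255000, 1.533915) = 1.548776
  y ← 1.200000 + 0.51·1.548776 = 1.989876
y(1.51) ≈ 1.9899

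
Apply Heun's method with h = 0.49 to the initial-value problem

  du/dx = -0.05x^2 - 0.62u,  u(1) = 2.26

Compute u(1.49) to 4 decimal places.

1.6420

Heun: k1 = f(x_n, u_n); k2 = f(x_n + h, u_n + h·k1); u_{n+1} = u_n + (h/2)·(k1 + k2).
x=1.000000, u=2.260000:
  k1 = f(1.000000, 2.260000) = -1.451200
  k2 = f(1.490000, 1.548912) = -1.071330
  u ← 2.260000 + (0.49/2)·(-1.451200 + (-1.071330)) = 1.641980
u(1.49) ≈ 1.6420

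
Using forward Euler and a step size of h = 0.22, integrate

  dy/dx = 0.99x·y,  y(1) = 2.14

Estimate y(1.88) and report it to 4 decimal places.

Euler: y_{n+1} = y_n + h·f(x_n, y_n).
x=1.000000, y=2.140000: f=2.118600 → y ← 2.140000 + 0.22·2.118600 = 2.606092
x=1.220000, y=2.606092: f=3.147638 → y ← 2.606092 + 0.22·3.147638 = 3.298572
x=1.440000, y=3.298572: f=4.702445 → y ← 3.298572 + 0.22·4.702445 = 4.333110
x=1.660000, y=4.333110: f=7.121033 → y ← 4.333110 + 0.22·7.121033 = 5.899738
y(1.88) ≈ 5.8997

5.8997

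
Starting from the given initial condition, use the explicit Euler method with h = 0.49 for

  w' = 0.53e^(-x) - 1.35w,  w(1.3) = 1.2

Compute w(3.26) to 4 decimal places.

0.0487

Euler: w_{n+1} = w_n + h·f(x_n, w_n).
x=1.300000, w=1.200000: f=-1.475558 → w ← 1.200000 + 0.49·(-1.475558) = 0.476977
x=1.790000, w=0.476977: f=-0.555429 → w ← 0.476977 + 0.49·(-0.555429) = 0.204816
x=2.280000, w=0.204816: f=-0.222291 → w ← 0.204816 + 0.49·(-0.222291) = 0.095893
x=2.770000, w=0.095893: f=-0.096245 → w ← 0.095893 + 0.49·(-0.096245) = 0.048733
w(3.26) ≈ 0.0487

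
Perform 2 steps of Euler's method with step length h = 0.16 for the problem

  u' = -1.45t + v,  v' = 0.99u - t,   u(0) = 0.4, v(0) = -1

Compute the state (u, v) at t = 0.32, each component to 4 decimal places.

Euler on (u,v): u_{n+1} = u_n + h·u', v_{n+1} = v_n + h·v'.
0.000000: (0.400000, -1.000000); f=(-1.000000, 0.396000) → (0.240000, -0.936640)
0.160000: (0.240000, -0.936640); f=(-1.168640, 0.077600) → (0.053018, -0.924224)
(u(0.32), v(0.32)) ≈ (0.0530, -0.9242)

0.0530, -0.9242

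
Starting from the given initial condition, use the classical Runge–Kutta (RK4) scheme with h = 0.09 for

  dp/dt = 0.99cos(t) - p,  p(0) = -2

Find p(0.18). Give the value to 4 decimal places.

-1.5084

RK4: k1 = f(t_n, p_n); k2 = f(t_n + h/2, p_n + (h/2)·k1); k3 = f(t_n + h/2, p_n + (h/2)·k2); k4 = f(t_n + h, p_n + h·k3); p_{n+1} = p_n + (h/6)·(k1 + 2k2 + 2k3 + k4).
t=0.000000, p=-2.000000:
  k1 = f(0.000000, -2.000000) = 2.990000
  k2 = f(0.045000, -1.865450) = 2.854448
  k3 = f(0.045000, -1.871550) = 2.860548
  k4 = f(0.090000, -1.742551) = 2.728544
  p ← -2.000000 + (0.09/6)·(k1 + 2k2 + 2k3 + k4) = -1.742772
t=0.090000, p=-1.742772:
  k1 = f(0.090000, -1.742772) = 2.728765
  k2 = f(0.135000, -1.619978) = 2.600970
  k3 = f(0.135000, -1.625728) = 2.606721
  k4 = f(0.180000, -1.508167) = 2.482172
  p ← -1.742772 + (0.09/6)·(k1 + 2k2 + 2k3 + k4) = -1.508377
p(0.18) ≈ -1.5084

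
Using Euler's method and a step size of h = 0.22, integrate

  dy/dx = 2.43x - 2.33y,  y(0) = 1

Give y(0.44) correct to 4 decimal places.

Euler: y_{n+1} = y_n + h·f(x_n, y_n).
x=0.000000, y=1.000000: f=-2.330000 → y ← 1.000000 + 0.22·(-2.330000) = 0.487400
x=0.220000, y=0.487400: f=-0.601042 → y ← 0.487400 + 0.22·(-0.601042) = 0.355171
y(0.44) ≈ 0.3552

0.3552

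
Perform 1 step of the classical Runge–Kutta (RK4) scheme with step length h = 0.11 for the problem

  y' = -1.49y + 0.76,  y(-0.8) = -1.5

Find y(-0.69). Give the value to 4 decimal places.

-1.1961

RK4: k1 = f(x_n, y_n); k2 = f(x_n + h/2, y_n + (h/2)·k1); k3 = f(x_n + h/2, y_n + (h/2)·k2); k4 = f(x_n + h, y_n + h·k3); y_{n+1} = y_n + (h/6)·(k1 + 2k2 + 2k3 + k4).
x=-0.800000, y=-1.500000:
  k1 = f(-0.800000, -1.500000) = 2.995000
  k2 = f(-0.745000, -1.335275) = 2.749560
  k3 = f(-0.745000, -1.348774) = 2.769674
  k4 = f(-0.690000, -1.195336) = 2.541051
  y ← -1.500000 + (0.11/6)·(k1 + 2k2 + 2k3 + k4) = -1.196134
y(-0.69) ≈ -1.1961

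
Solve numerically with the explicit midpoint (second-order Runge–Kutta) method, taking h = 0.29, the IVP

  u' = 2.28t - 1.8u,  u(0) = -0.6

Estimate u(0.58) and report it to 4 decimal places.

0.0701

Midpoint: k1 = f(t_n, u_n); k2 = f(t_n + h/2, u_n + (h/2)·k1); u_{n+1} = u_n + h·k2.
t=0.000000, u=-0.600000:
  k1 = f(0.000000, -0.600000) = 1.080000
  k2 = f(0.145000, -0.443400) = 1.128720
  u ← -0.600000 + 0.29·1.128720 = -0.272671
t=0.290000, u=-0.272671:
  k1 = f(0.290000, -0.272671) = 1.152008
  k2 = f(0.435000, -0.105630) = 1.181934
  u ← -0.272671 + 0.29·1.181934 = 0.070090
u(0.58) ≈ 0.0701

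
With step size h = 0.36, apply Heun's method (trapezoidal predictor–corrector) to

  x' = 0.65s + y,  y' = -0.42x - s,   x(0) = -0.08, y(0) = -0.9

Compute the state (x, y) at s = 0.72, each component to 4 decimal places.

Heun on (x,y): k1 = f(s_n, state_n); k2 = f(s_n + h, state_n + h·k1); state_{n+1} = state_n + (h/2)·(k1 + k2).
0.000000: (-0.080000, -0.900000)
  k1 = (-0.900000, 0.033600)
  predictor → (-0.404000, -0.887904)
  k2 = (-0.653904, -0.190320)
  → (-0.359703, -0.928210)
0.360000: (-0.359703, -0.928210)
  k1 = (-0.694210, -0.208925)
  predictor → (-0.609618, -1.003423)
  k2 = (-0.535423, -0.463960)
  → (-0.581037, -1.049329)
(x(0.72), y(0.72)) ≈ (-0.5810, -1.0493)

-0.5810, -1.0493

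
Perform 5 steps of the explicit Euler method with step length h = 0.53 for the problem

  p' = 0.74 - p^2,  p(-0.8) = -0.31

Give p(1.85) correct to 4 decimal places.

0.8580

Euler: p_{n+1} = p_n + h·f(t_n, p_n).
t=-0.800000, p=-0.310000: f=0.643900 → p ← -0.310000 + 0.53·0.643900 = 0.031267
t=-0.270000, p=0.031267: f=0.739022 → p ← 0.031267 + 0.53·0.739022 = 0.422949
t=0.260000, p=0.422949: f=0.561114 → p ← 0.422949 + 0.53·0.561114 = 0.720339
t=0.790000, p=0.720339: f=0.221111 → p ← 0.720339 + 0.53·0.221111 = 0.837528
t=1.320000, p=0.837528: f=0.038546 → p ← 0.837528 + 0.53·0.038546 = 0.857958
p(1.85) ≈ 0.8580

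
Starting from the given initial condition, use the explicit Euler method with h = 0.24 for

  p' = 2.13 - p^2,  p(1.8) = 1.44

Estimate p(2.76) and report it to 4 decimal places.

1.4593

Euler: p_{n+1} = p_n + h·f(s_n, p_n).
s=1.800000, p=1.440000: f=0.056400 → p ← 1.440000 + 0.24·0.056400 = 1.453536
s=2.040000, p=1.453536: f=0.017233 → p ← 1.453536 + 0.24·0.017233 = 1.457672
s=2.280000, p=1.457672: f=0.005193 → p ← 1.457672 + 0.24·0.005193 = 1.458918
s=2.520000, p=1.458918: f=0.001558 → p ← 1.458918 + 0.24·0.001558 = 1.459292
p(2.76) ≈ 1.4593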